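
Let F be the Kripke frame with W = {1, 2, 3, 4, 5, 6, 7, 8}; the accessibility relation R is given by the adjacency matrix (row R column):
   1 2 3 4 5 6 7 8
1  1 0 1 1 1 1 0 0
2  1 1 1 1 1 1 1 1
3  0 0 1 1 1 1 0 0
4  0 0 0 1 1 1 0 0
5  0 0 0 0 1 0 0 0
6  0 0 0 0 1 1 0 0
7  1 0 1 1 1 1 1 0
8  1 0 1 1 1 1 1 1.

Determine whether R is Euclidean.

No

Euclidean: no — 1 R 4 and 1 R 3, but not 4 R 3.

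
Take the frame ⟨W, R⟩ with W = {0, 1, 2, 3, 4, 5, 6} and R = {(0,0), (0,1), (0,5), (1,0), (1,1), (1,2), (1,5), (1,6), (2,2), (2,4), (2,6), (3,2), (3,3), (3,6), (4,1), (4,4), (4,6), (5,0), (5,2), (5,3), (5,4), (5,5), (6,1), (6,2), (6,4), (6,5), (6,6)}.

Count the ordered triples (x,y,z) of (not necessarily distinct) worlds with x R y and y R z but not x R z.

29

Enumerating: (0,1,2), (0,1,6), (0,5,2), (0,5,3), (0,5,4), (1,2,4), (1,5,3), (1,5,4), (1,6,4), (2,4,1), (2,6,1), (2,6,5), … and 17 more.
Total: 29.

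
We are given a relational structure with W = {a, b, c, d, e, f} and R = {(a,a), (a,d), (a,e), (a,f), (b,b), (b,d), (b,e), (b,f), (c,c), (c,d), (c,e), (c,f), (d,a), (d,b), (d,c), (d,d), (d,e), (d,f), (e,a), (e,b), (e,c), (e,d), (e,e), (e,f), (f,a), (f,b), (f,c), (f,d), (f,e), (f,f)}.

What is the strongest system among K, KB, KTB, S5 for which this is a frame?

KTB

Symmetric (axiom B): yes — every pair in R has its reverse in R.
Reflexive (axiom T): yes — every world is R-related to itself.
Euclidean (axiom 5): no — d R a and d R b, but not a R b.
So F validates K, KB, KTB; S5 would additionally require R to be Euclidean. The strongest is KTB.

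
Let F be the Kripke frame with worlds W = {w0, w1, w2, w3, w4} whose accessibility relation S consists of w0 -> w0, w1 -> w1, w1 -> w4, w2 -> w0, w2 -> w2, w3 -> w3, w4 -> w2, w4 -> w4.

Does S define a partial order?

Reflexive: yes — every world is S-related to itself.
Transitive: no — w1 S w4 and w4 S w2, but not w1 S w2.
Antisymmetric: yes — no distinct pair is related both ways.
So S is not a partial order.

No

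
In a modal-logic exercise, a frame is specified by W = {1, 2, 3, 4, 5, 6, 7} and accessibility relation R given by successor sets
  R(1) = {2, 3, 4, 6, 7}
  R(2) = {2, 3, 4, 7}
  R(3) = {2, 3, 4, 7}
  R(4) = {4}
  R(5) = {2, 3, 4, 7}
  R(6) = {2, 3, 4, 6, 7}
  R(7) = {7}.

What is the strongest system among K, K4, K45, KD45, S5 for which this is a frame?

K4

Transitive (axiom 4): yes — every two-step R-path is closed by a direct edge.
Euclidean (axiom 5): no — 1 R 2 and 1 R 6, but not 2 R 6.
Serial (axiom D): yes — every world has a successor (e.g. 1 R 2).
Reflexive (axiom T): no — 1 is not related to itself.
So F validates K, K4; K45 would additionally require R to be Euclidean. The strongest is K4.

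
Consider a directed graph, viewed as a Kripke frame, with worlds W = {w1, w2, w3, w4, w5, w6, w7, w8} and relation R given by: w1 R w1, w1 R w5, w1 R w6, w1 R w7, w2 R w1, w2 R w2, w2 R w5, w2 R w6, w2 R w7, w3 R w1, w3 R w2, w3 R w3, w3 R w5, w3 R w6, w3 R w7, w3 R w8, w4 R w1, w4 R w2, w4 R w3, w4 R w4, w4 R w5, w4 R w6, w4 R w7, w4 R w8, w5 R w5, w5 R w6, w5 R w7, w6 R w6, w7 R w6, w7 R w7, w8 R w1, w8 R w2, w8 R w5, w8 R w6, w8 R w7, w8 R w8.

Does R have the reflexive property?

Yes

Reflexive: yes — every world is R-related to itself.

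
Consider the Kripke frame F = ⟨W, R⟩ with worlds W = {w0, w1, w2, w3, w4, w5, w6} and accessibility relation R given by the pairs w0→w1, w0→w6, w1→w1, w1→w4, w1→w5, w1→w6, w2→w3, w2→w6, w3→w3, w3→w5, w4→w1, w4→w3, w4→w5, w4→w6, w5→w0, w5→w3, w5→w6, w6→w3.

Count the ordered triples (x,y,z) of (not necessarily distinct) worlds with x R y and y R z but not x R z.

15

Enumerating: (w0,w1,w4), (w0,w1,w5), (w0,w6,w3), (w1,w4,w3), (w1,w5,w0), (w1,w5,w3), (w1,w6,w3), (w2,w3,w5), (w3,w5,w0), (w3,w5,w6), (w4,w1,w4), (w4,w5,w0), (w5,w0,w1), (w5,w3,w5), (w6,w3,w5).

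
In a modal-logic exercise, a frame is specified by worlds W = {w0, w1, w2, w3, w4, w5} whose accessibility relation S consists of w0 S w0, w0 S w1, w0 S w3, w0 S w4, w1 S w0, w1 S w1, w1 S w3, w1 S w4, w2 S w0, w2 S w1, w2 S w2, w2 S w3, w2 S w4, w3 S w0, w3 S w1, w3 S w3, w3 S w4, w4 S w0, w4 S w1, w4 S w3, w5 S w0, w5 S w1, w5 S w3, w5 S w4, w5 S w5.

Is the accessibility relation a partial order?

Reflexive: no — w4 is not related to itself.
Transitive: no — w4 S w0 and w0 S w4, but not w4 S w4.
Antisymmetric: no — w0 S w1 and w1 S w0 with w0 ≠ w1.
So S is not a partial order.

No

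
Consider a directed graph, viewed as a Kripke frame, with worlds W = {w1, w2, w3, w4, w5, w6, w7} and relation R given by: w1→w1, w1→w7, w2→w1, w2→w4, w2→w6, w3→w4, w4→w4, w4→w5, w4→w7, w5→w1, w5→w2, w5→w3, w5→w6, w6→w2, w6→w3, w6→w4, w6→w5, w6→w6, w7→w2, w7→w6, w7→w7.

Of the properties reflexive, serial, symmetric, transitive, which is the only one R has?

serial

Reflexive: no — w2 is not related to itself.
Serial: yes — every world has a successor (e.g. w1 R w1).
Symmetric: no — w1 R w7 but not w7 R w1.
Transitive: no — w1 R w7 and w7 R w2, but not w1 R w2.
Only serial holds.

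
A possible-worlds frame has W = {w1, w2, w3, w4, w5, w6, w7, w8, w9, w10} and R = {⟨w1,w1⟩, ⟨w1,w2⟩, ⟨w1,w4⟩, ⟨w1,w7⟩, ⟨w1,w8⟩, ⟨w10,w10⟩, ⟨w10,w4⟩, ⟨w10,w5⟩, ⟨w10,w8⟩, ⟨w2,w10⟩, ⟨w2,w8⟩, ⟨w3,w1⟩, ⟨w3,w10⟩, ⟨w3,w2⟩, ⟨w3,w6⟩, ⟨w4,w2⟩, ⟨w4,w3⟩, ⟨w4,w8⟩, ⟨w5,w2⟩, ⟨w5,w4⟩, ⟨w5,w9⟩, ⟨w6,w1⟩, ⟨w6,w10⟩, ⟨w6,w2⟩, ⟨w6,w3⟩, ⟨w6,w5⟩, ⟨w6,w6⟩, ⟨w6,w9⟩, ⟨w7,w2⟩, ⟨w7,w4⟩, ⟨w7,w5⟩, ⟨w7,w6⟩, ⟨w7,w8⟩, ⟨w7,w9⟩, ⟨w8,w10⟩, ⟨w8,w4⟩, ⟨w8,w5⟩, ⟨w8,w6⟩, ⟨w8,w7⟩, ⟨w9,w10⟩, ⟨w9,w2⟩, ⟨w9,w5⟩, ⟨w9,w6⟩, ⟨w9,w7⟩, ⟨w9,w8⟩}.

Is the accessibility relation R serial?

Yes

Serial: yes — every world has a successor (e.g. w1 R w1).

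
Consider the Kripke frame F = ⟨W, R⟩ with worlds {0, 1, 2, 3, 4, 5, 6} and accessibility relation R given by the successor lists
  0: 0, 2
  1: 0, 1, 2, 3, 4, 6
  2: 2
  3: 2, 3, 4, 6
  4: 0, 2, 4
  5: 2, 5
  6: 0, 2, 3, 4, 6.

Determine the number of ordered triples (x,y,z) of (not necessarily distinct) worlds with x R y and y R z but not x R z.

Enumerating: (3,4,0), (3,6,0).

2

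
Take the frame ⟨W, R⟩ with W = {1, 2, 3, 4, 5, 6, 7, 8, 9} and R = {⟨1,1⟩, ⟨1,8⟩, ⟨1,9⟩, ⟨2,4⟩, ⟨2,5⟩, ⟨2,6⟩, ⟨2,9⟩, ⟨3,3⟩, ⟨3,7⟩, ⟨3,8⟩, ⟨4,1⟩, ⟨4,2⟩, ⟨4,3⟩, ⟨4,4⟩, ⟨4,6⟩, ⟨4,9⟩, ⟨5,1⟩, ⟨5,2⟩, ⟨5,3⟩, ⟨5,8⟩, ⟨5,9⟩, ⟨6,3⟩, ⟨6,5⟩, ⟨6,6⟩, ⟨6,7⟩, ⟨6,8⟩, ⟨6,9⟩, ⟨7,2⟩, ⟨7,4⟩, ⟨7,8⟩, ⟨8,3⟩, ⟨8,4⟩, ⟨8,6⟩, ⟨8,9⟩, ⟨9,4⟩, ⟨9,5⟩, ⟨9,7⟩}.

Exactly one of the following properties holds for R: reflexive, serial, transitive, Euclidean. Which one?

Reflexive: no — 2 is not related to itself.
Serial: yes — every world has a successor (e.g. 1 R 1).
Transitive: no — 1 R 8 and 8 R 3, but not 1 R 3.
Euclidean: no — 1 R 9 and 1 R 8, but not 9 R 8.
Only serial holds.

serial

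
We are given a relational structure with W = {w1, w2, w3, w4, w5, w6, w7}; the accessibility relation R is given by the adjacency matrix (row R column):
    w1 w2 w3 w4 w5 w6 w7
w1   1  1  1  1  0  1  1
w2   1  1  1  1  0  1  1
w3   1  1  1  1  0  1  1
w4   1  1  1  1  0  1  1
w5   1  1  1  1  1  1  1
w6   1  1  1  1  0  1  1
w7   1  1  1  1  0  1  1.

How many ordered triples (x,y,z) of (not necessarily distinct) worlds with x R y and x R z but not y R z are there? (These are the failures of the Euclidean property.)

6

Enumerating: (w5,w1,w5), (w5,w2,w5), (w5,w3,w5), (w5,w4,w5), (w5,w6,w5), (w5,w7,w5).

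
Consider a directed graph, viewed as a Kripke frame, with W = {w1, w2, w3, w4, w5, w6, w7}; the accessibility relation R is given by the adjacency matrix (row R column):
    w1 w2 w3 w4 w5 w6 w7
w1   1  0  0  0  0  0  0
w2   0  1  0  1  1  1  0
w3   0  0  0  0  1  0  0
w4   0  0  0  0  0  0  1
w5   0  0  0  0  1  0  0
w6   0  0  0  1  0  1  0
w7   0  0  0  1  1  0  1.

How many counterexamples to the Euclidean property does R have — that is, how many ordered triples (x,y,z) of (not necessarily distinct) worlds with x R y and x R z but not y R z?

15

Enumerating: (w2,w4,w2), (w2,w4,w4), (w2,w4,w5), (w2,w4,w6), (w2,w5,w2), (w2,w5,w4), (w2,w5,w6), (w2,w6,w2), (w2,w6,w5), (w6,w4,w4), (w6,w4,w6), (w7,w4,w4), (w7,w4,w5), (w7,w5,w4), (w7,w5,w7).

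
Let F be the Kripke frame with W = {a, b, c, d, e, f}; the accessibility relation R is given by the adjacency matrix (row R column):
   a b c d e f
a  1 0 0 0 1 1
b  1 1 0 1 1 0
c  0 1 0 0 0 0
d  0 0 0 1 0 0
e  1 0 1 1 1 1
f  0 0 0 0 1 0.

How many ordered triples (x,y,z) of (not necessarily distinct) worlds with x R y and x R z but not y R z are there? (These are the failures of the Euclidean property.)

23

Enumerating: (a,f,a), (a,f,f), (b,a,b), (b,a,d), (b,d,a), (b,d,b), (b,d,e), (b,e,b), (e,a,c), (e,a,d), (e,c,a), (e,c,c), … and 11 more.
Total: 23.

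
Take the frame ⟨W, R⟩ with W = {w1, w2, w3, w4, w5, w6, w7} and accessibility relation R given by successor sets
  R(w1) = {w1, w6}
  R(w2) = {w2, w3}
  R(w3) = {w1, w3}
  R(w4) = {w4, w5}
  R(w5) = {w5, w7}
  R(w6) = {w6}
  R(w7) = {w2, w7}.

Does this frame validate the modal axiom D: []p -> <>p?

Yes

Axiom D corresponds to the accessibility relation being serial.
Serial: yes — every world has a successor (e.g. w1 R w1).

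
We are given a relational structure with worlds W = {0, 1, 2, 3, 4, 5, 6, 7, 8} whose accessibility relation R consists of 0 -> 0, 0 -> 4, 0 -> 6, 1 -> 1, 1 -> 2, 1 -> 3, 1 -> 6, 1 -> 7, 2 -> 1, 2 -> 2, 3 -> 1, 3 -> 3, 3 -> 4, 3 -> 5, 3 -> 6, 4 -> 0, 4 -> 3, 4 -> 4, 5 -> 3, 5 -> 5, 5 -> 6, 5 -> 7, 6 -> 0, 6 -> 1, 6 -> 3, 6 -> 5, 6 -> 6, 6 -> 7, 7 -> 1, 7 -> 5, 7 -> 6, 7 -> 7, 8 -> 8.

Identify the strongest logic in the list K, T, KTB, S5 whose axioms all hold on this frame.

Reflexive (axiom T): yes — every world is R-related to itself.
Symmetric (axiom B): yes — every pair in R has its reverse in R.
Euclidean (axiom 5): no — 0 R 4 and 0 R 6, but not 4 R 6.
So F validates K, T, KTB; S5 would additionally require R to be Euclidean. The strongest is KTB.

KTB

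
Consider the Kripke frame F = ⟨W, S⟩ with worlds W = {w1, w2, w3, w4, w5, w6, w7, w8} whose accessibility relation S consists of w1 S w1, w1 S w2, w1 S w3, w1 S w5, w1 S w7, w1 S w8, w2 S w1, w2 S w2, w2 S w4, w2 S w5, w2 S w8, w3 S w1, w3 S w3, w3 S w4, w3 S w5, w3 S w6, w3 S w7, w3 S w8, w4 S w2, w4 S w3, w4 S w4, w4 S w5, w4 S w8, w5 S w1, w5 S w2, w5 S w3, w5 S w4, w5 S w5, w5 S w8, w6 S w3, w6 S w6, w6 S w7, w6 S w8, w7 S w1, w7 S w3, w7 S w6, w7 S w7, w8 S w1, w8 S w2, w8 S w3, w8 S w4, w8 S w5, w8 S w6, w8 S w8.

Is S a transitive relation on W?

No

Transitive: no — w1 S w2 and w2 S w4, but not w1 S w4.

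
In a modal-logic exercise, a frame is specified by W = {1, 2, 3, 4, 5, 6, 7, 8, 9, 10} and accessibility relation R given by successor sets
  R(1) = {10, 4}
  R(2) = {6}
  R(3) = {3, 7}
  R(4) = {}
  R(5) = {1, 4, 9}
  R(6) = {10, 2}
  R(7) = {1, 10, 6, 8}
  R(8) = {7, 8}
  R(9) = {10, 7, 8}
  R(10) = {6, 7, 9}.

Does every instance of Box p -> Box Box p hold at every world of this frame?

The schema 4 characterises exactly the transitive frames.
Transitive: no — 1 R 10 and 10 R 6, but not 1 R 6.

No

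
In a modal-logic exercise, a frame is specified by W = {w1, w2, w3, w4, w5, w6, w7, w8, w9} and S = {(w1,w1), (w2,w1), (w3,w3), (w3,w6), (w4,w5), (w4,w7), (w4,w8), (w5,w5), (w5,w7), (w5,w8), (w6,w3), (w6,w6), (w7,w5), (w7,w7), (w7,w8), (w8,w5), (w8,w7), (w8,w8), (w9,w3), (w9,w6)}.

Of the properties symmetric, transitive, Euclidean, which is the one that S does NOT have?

Symmetric: no — w2 S w1 but not w1 S w2.
Transitive: yes — every two-step S-path is closed by a direct edge.
Euclidean: yes — any two successors of a common world are S-related.
Only symmetric fails.

symmetric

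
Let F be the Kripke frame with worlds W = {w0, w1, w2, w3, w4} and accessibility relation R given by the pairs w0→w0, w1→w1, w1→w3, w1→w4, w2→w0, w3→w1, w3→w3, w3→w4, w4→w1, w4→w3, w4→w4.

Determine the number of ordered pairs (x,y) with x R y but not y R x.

1

Enumerating: (w2,w0).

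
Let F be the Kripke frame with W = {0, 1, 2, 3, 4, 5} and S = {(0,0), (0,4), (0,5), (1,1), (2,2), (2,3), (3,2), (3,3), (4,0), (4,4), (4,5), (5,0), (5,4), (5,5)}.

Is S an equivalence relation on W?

Yes

Reflexive: yes — every world is S-related to itself.
Symmetric: yes — every pair in S has its reverse in S.
Transitive: yes — every two-step S-path is closed by a direct edge.
So S is an equivalence relation.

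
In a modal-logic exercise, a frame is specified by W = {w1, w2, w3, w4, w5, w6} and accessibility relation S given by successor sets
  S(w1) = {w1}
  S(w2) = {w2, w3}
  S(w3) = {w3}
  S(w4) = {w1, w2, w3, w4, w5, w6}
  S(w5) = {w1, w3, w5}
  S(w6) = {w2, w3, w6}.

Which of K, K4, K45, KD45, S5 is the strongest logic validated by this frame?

Transitive (axiom 4): yes — every two-step S-path is closed by a direct edge.
Euclidean (axiom 5): no — w4 S w1 and w4 S w2, but not w1 S w2.
Serial (axiom D): yes — every world has a successor (e.g. w1 S w1).
Reflexive (axiom T): yes — every world is S-related to itself.
So F validates K, K4; K45 would additionally require S to be Euclidean. The strongest is K4.

K4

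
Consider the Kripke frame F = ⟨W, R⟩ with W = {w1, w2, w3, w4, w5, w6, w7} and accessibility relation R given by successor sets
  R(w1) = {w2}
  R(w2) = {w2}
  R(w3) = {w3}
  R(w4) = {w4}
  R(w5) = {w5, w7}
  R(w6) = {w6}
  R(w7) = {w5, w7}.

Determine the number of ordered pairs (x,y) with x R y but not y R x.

1

Enumerating: (w1,w2).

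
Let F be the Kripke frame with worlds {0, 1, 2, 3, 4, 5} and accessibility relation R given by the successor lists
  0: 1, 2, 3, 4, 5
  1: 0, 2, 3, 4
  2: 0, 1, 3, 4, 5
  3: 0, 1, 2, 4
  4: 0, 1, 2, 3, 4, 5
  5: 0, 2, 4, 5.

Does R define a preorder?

No

Reflexive: no — 0 is not related to itself.
Transitive: no — 1 R 0 and 0 R 5, but not 1 R 5.
So R is not a preorder.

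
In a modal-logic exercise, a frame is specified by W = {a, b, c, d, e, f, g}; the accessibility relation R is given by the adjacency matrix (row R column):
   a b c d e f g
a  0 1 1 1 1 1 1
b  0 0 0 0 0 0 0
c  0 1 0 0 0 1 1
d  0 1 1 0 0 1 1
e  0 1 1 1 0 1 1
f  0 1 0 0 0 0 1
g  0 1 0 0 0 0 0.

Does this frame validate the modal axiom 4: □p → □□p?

The schema 4 characterises exactly the transitive frames.
Transitive: yes — every two-step R-path is closed by a direct edge.

Yes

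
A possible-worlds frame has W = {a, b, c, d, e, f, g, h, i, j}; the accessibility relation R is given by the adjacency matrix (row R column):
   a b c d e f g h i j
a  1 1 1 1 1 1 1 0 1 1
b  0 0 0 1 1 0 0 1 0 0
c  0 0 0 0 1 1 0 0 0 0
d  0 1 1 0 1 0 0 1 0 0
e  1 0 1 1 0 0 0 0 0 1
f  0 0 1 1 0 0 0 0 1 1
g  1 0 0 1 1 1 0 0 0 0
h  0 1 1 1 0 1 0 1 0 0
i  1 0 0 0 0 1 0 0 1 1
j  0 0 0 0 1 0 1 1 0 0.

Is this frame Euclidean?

No

Euclidean: no — a R b and a R c, but not b R c.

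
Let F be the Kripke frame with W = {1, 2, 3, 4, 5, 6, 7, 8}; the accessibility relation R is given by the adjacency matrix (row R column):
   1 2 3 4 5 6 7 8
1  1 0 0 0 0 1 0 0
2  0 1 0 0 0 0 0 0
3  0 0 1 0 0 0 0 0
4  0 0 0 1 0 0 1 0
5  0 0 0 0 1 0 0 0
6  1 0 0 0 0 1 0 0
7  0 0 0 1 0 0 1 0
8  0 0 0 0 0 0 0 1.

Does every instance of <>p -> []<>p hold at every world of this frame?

The schema 5 characterises exactly the Euclidean frames.
Euclidean: yes — any two successors of a common world are R-related.

Yes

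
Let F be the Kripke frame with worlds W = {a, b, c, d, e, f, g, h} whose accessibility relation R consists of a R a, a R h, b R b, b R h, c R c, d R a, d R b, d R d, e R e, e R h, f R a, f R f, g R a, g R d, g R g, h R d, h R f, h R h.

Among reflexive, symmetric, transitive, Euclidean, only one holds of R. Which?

Reflexive: yes — every world is R-related to itself.
Symmetric: no — a R h but not h R a.
Transitive: no — a R h and h R d, but not a R d.
Euclidean: no — d R a and d R b, but not a R b.
Only reflexive holds.

reflexive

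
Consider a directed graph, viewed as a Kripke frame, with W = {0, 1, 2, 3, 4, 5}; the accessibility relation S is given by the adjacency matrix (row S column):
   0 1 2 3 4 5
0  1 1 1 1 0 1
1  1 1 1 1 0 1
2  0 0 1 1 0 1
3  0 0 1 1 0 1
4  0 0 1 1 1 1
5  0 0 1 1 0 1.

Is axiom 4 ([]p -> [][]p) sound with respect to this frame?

Yes

The schema 4 characterises exactly the transitive frames.
Transitive: yes — every two-step S-path is closed by a direct edge.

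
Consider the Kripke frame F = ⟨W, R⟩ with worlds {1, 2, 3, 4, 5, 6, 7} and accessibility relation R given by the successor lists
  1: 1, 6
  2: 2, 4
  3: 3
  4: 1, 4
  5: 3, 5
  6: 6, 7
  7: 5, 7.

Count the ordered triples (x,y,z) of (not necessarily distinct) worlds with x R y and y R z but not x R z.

Enumerating: (1,6,7), (2,4,1), (4,1,6), (6,7,5), (7,5,3).

5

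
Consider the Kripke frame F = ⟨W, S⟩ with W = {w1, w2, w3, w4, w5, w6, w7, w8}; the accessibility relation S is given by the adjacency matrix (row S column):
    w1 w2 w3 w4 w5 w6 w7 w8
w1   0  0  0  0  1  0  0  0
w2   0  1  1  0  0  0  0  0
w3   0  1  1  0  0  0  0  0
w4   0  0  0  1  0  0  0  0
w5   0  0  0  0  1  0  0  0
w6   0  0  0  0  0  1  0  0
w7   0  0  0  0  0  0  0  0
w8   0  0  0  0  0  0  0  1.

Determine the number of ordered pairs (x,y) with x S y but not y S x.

1

Enumerating: (w1,w5).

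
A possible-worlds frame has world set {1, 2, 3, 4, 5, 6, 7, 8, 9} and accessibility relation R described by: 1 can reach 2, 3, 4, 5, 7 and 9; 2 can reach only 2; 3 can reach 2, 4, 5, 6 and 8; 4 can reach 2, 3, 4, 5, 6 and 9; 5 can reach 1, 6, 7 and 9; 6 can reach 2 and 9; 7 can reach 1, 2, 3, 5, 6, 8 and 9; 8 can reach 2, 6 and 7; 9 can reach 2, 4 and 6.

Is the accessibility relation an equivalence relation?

Reflexive: no — 1 is not related to itself.
Symmetric: no — 1 R 2 but not 2 R 1.
Transitive: no — 1 R 3 and 3 R 6, but not 1 R 6.
So R is not an equivalence relation.

No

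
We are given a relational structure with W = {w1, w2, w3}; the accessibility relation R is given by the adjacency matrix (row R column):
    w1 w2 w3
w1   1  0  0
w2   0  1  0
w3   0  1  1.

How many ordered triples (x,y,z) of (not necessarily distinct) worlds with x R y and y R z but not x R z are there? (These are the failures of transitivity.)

R is transitive; there are no such tuples.

0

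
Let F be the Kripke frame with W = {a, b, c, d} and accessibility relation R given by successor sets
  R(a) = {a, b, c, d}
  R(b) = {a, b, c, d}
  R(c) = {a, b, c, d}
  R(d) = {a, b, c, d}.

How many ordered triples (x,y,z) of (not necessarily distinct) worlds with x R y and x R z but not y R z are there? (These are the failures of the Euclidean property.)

0

R is Euclidean; there are no such tuples.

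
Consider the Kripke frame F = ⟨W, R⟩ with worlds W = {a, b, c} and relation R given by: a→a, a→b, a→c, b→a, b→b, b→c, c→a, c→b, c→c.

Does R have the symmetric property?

Yes

Symmetric: yes — every pair in R has its reverse in R.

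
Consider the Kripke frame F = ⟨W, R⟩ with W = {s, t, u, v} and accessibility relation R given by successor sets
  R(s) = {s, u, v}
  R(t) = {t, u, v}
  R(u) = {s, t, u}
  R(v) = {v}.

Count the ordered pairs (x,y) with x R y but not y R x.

2

Enumerating: (s,v), (t,v).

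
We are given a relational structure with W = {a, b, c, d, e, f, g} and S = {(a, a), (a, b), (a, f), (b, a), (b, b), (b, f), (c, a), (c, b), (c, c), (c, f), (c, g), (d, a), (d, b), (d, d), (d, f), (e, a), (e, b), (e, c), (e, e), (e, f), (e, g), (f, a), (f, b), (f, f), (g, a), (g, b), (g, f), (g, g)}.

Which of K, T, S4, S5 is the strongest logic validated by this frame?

S4

Reflexive (axiom T): yes — every world is S-related to itself.
Transitive (axiom 4): yes — every two-step S-path is closed by a direct edge.
Euclidean (axiom 5): no — c S a and c S g, but not a S g.
So F validates K, T, S4; S5 would additionally require S to be Euclidean. The strongest is S4.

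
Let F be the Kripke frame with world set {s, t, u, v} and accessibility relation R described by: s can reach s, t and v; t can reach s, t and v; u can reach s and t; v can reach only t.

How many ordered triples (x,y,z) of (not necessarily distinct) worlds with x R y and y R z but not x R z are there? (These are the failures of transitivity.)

4

Enumerating: (u,s,v), (u,t,v), (v,t,s), (v,t,v).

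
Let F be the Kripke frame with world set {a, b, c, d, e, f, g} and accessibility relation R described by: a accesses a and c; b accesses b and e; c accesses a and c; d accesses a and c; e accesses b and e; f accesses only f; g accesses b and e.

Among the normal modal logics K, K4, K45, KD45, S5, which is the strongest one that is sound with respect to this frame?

Transitive (axiom 4): yes — every two-step R-path is closed by a direct edge.
Euclidean (axiom 5): yes — any two successors of a common world are R-related.
Serial (axiom D): yes — every world has a successor (e.g. a R a).
Reflexive (axiom T): no — d is not related to itself.
So F validates K, K4, K45, KD45; S5 would additionally require R to be reflexive. The strongest is KD45.

KD45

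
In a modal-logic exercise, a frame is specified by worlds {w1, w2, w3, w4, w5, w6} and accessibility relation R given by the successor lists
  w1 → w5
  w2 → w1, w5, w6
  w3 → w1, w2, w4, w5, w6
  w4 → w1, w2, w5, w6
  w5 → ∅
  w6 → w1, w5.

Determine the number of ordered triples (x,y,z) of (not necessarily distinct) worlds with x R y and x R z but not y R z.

35

Enumerating: (w1,w5,w5), (w2,w1,w1), (w2,w1,w6), (w2,w5,w1), (w2,w5,w5), (w2,w5,w6), (w2,w6,w6), (w3,w1,w1), (w3,w1,w2), (w3,w1,w4), (w3,w1,w6), (w3,w2,w2), … and 23 more.
Total: 35.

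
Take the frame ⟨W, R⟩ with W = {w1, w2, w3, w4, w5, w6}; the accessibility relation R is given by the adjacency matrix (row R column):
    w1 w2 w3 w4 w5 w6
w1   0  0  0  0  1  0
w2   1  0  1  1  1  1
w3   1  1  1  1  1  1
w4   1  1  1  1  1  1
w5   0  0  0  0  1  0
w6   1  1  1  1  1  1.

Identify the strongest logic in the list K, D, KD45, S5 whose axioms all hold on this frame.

D

Serial (axiom D): yes — every world has a successor (e.g. w1 R w5).
Euclidean (axiom 5): no — w2 R w1 and w2 R w3, but not w1 R w3.
Transitive (axiom 4): no — w2 R w3 and w3 R w2, but not w2 R w2.
Reflexive (axiom T): no — w1 is not related to itself.
So F validates K, D; KD45 would additionally require R to be Euclidean and transitive. The strongest is D.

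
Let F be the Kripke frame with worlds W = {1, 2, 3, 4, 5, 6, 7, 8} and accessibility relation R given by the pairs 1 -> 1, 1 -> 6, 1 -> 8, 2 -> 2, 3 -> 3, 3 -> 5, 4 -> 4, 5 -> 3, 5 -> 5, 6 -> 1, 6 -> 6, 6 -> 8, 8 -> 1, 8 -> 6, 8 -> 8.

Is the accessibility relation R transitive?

Transitive: yes — every two-step R-path is closed by a direct edge.

Yes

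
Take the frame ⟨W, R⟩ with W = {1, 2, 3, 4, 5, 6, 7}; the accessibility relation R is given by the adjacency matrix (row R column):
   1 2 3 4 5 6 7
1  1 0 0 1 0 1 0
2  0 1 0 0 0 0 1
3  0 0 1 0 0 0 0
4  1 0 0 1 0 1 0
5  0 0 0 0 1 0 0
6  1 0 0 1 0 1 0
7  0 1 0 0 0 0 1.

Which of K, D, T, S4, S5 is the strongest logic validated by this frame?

Serial (axiom D): yes — every world has a successor (e.g. 1 R 1).
Reflexive (axiom T): yes — every world is R-related to itself.
Transitive (axiom 4): yes — every two-step R-path is closed by a direct edge.
Euclidean (axiom 5): yes — any two successors of a common world are R-related.
So F validates K, D, T, S4, S5. The strongest is S5.

S5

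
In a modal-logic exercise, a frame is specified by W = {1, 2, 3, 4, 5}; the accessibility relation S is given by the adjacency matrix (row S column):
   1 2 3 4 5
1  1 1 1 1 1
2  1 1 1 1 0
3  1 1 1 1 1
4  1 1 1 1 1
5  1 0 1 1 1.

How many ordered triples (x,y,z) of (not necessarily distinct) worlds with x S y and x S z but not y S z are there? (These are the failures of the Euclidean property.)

Enumerating: (1,2,5), (1,5,2), (3,2,5), (3,5,2), (4,2,5), (4,5,2).

6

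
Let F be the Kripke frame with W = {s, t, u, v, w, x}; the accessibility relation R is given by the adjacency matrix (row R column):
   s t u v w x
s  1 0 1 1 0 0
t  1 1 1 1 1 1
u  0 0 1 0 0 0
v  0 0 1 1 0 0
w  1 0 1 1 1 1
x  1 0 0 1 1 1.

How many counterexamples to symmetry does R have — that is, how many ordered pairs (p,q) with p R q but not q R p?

Enumerating: (s,u), (s,v), (t,s), (t,u), (t,v), (t,w), (t,x), (v,u), (w,s), (w,u), (w,v), (x,s), (x,v).

13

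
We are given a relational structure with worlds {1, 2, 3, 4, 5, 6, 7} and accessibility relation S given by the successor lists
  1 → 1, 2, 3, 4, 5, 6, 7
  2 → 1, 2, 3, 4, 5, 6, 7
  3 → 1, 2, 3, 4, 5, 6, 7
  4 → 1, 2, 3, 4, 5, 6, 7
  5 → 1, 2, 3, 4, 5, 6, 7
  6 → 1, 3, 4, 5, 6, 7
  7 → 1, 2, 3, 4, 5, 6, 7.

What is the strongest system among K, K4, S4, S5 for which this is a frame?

Transitive (axiom 4): no — 6 S 1 and 1 S 2, but not 6 S 2.
Reflexive (axiom T): yes — every world is S-related to itself.
Euclidean (axiom 5): no — 1 S 6 and 1 S 2, but not 6 S 2.
So F validates K; K4 would additionally require S to be transitive. The strongest is K.

K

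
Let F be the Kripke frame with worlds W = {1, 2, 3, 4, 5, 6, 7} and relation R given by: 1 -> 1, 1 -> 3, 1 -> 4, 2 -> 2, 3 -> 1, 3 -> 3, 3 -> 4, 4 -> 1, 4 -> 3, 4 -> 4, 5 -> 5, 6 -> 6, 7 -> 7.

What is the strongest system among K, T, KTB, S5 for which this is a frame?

S5

Reflexive (axiom T): yes — every world is R-related to itself.
Symmetric (axiom B): yes — every pair in R has its reverse in R.
Euclidean (axiom 5): yes — any two successors of a common world are R-related.
So F validates K, T, KTB, S5. The strongest is S5.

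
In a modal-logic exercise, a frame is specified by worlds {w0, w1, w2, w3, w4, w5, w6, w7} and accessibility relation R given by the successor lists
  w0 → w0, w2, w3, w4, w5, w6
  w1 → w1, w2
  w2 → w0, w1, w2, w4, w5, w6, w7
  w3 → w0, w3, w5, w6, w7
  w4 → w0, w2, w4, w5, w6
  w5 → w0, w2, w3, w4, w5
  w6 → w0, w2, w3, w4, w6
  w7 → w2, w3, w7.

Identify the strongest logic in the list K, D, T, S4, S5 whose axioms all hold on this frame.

T

Serial (axiom D): yes — every world has a successor (e.g. w0 R w0).
Reflexive (axiom T): yes — every world is R-related to itself.
Transitive (axiom 4): no — w0 R w2 and w2 R w1, but not w0 R w1.
Euclidean (axiom 5): no — w0 R w2 and w0 R w3, but not w2 R w3.
So F validates K, D, T; S4 would additionally require R to be transitive. The strongest is T.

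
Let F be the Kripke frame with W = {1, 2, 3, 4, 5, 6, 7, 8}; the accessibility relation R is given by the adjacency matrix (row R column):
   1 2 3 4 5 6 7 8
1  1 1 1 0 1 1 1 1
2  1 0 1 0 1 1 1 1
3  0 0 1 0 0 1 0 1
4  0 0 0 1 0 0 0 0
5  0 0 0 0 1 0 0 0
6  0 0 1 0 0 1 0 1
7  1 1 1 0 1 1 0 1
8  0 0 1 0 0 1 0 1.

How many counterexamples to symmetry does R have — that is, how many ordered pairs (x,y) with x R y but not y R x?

Enumerating: (1,3), (1,5), (1,6), (1,8), (2,3), (2,5), (2,6), (2,8), (7,3), (7,5), (7,6), (7,8).

12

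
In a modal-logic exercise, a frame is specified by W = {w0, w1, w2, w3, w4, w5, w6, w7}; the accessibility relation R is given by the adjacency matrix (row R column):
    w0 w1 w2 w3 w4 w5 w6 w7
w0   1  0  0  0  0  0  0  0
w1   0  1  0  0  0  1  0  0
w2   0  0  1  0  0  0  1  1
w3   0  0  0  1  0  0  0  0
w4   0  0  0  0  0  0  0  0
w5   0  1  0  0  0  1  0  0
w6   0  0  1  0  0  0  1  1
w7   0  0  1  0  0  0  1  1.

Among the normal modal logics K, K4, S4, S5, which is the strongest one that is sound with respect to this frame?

Transitive (axiom 4): yes — every two-step R-path is closed by a direct edge.
Reflexive (axiom T): no — w4 is not related to itself.
Euclidean (axiom 5): yes — any two successors of a common world are R-related.
So F validates K, K4; S4 would additionally require R to be reflexive. The strongest is K4.

K4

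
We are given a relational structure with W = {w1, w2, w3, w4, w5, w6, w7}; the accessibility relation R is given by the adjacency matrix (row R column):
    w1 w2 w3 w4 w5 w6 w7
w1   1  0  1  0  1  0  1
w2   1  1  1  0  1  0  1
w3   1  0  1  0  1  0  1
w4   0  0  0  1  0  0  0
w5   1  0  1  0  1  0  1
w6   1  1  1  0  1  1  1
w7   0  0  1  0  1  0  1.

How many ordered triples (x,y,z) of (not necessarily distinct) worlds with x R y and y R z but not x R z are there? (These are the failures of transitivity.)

Enumerating: (w7,w3,w1), (w7,w5,w1).

2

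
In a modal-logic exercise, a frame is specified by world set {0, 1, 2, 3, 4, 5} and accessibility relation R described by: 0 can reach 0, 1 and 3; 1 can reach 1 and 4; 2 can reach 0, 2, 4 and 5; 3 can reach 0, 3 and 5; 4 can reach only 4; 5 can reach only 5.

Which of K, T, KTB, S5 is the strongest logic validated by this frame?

T

Reflexive (axiom T): yes — every world is R-related to itself.
Symmetric (axiom B): no — 0 R 1 but not 1 R 0.
Euclidean (axiom 5): no — 0 R 1 and 0 R 3, but not 1 R 3.
So F validates K, T; KTB would additionally require R to be symmetric. The strongest is T.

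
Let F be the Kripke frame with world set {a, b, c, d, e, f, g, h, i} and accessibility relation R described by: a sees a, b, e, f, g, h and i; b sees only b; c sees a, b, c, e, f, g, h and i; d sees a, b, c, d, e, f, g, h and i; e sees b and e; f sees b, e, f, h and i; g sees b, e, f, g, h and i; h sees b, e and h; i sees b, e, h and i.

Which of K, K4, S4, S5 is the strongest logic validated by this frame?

Transitive (axiom 4): yes — every two-step R-path is closed by a direct edge.
Reflexive (axiom T): yes — every world is R-related to itself.
Euclidean (axiom 5): no — a R b and a R e, but not b R e.
So F validates K, K4, S4; S5 would additionally require R to be Euclidean. The strongest is S4.

S4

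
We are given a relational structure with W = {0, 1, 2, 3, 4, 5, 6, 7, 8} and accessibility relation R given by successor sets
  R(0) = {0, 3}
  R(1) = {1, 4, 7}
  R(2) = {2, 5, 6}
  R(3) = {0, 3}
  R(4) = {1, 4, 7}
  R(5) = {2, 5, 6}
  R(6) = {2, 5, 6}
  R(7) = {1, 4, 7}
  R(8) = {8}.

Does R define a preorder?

Reflexive: yes — every world is R-related to itself.
Transitive: yes — every two-step R-path is closed by a direct edge.
So R is a preorder.

Yes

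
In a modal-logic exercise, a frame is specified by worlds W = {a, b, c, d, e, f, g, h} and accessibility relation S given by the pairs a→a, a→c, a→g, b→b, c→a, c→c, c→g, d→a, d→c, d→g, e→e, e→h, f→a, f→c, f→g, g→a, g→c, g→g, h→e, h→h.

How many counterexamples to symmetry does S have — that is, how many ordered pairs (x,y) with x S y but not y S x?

6

Enumerating: (d,a), (d,c), (d,g), (f,a), (f,c), (f,g).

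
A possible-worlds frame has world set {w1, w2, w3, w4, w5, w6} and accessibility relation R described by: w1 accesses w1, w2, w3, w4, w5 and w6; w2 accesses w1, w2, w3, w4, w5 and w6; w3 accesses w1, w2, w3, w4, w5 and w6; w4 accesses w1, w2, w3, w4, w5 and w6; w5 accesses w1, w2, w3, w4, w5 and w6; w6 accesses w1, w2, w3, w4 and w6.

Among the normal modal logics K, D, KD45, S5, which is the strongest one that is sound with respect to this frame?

D

Serial (axiom D): yes — every world has a successor (e.g. w1 R w1).
Euclidean (axiom 5): no — w1 R w6 and w1 R w5, but not w6 R w5.
Transitive (axiom 4): no — w6 R w1 and w1 R w5, but not w6 R w5.
Reflexive (axiom T): yes — every world is R-related to itself.
So F validates K, D; KD45 would additionally require R to be Euclidean and transitive. The strongest is D.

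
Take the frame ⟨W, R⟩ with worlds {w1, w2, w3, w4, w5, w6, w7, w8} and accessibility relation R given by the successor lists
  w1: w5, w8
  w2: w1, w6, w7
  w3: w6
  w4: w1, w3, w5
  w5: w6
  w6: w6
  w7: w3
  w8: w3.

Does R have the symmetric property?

No

Symmetric: no — w1 R w5 but not w5 R w1.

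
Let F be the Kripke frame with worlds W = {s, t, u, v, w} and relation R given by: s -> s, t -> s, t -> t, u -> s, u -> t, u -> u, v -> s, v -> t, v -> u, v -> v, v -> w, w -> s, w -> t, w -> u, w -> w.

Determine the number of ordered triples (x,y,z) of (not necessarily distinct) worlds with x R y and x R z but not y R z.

Enumerating: (t,s,t), (u,s,t), (u,s,u), (u,t,u), (v,s,t), (v,s,u), (v,s,v), (v,s,w), (v,t,u), (v,t,v), (v,t,w), (v,u,v), … and 8 more.
Total: 20.

20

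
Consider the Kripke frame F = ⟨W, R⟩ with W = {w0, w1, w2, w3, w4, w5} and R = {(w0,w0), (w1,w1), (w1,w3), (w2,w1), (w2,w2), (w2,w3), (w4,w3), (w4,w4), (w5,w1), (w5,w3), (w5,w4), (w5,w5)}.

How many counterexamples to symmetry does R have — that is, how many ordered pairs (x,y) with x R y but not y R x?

Enumerating: (w1,w3), (w2,w1), (w2,w3), (w4,w3), (w5,w1), (w5,w3), (w5,w4).

7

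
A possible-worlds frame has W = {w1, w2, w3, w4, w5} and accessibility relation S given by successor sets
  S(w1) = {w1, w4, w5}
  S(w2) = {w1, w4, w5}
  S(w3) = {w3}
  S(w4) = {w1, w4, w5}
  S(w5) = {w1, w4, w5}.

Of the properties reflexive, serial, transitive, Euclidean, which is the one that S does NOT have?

Reflexive: no — w2 is not related to itself.
Serial: yes — every world has a successor (e.g. w1 S w1).
Transitive: yes — every two-step S-path is closed by a direct edge.
Euclidean: yes — any two successors of a common world are S-related.
Only reflexive fails.

reflexive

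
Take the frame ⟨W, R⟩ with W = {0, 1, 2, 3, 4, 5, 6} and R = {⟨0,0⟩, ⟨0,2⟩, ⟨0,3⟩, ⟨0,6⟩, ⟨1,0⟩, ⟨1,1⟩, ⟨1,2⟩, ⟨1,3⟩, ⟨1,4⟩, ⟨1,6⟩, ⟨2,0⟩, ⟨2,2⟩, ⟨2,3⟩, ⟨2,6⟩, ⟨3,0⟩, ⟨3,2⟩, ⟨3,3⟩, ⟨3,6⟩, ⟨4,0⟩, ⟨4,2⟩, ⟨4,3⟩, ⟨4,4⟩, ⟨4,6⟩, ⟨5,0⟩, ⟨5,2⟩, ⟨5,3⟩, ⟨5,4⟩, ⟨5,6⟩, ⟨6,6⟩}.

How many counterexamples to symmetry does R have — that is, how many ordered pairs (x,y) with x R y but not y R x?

Enumerating: (0,6), (1,0), (1,2), (1,3), (1,4), (1,6), (2,6), (3,6), (4,0), (4,2), (4,3), (4,6), (5,0), (5,2), (5,3), (5,4), (5,6).

17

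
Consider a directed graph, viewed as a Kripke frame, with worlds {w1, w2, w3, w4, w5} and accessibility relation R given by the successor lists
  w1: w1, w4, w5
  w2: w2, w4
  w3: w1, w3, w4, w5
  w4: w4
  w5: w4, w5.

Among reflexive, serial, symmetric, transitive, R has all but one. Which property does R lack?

symmetric

Reflexive: yes — every world is R-related to itself.
Serial: yes — every world has a successor (e.g. w1 R w1).
Symmetric: no — w1 R w4 but not w4 R w1.
Transitive: yes — every two-step R-path is closed by a direct edge.
Only symmetric fails.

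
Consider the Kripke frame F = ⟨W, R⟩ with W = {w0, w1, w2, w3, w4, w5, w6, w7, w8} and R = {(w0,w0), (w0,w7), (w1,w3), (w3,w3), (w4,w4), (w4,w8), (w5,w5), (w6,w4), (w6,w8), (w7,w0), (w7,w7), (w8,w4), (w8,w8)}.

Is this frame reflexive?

Reflexive: no — w1 is not related to itself.

No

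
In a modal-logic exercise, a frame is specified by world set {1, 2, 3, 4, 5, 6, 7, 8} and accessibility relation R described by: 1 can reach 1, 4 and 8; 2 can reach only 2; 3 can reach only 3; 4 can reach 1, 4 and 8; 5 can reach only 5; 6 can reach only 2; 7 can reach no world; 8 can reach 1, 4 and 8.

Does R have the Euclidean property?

Euclidean: yes — any two successors of a common world are R-related.

Yes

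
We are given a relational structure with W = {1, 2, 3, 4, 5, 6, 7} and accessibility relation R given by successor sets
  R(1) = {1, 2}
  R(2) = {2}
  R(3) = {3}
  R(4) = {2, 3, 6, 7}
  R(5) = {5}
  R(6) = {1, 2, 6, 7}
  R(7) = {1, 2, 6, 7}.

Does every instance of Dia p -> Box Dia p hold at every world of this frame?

Axiom 5 corresponds to the accessibility relation being Euclidean.
Euclidean: no — 4 R 2 and 4 R 3, but not 2 R 3.

No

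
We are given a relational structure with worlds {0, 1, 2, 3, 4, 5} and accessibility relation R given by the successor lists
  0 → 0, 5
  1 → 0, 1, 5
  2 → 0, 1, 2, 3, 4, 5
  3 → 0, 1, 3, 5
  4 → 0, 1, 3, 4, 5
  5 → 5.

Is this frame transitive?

Yes

Transitive: yes — every two-step R-path is closed by a direct edge.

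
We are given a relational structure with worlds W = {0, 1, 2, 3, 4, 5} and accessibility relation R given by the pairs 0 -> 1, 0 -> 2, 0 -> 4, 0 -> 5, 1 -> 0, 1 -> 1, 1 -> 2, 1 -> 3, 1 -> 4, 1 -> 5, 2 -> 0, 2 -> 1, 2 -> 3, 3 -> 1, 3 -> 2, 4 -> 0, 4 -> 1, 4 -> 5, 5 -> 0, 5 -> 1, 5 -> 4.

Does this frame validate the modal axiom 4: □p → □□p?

No

The schema 4 characterises exactly the transitive frames.
Transitive: no — 0 R 1 and 1 R 3, but not 0 R 3.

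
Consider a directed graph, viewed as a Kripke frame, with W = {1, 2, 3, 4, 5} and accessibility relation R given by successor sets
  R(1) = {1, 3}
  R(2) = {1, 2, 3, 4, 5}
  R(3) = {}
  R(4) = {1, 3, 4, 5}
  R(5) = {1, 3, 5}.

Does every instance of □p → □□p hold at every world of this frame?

The schema 4 characterises exactly the transitive frames.
Transitive: yes — every two-step R-path is closed by a direct edge.

Yes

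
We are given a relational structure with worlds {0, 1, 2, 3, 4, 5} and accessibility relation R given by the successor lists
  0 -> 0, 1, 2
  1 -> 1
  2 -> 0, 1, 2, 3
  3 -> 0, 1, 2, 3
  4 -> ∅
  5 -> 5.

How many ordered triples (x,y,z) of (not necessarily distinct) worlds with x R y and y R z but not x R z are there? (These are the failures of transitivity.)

Enumerating: (0,2,3).

1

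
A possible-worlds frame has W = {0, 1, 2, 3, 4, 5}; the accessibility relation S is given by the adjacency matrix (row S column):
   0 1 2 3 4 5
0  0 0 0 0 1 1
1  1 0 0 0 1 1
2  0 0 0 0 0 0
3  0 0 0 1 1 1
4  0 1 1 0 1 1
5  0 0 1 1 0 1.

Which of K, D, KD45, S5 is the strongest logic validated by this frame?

K

Serial (axiom D): no — 2 has no S-successor.
Euclidean (axiom 5): no — 0 S 5 and 0 S 4, but not 5 S 4.
Transitive (axiom 4): no — 0 S 4 and 4 S 1, but not 0 S 1.
Reflexive (axiom T): no — 0 is not related to itself.
So F validates K; D would additionally require S to be serial. The strongest is K.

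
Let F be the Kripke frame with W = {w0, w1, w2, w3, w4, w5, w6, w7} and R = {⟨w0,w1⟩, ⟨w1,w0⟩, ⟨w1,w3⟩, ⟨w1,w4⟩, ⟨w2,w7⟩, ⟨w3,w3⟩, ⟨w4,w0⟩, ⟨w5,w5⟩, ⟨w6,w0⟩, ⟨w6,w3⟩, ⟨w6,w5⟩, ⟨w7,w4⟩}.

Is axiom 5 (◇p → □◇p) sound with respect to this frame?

No

The schema 5 characterises exactly the Euclidean frames.
Euclidean: no — w1 R w0 and w1 R w3, but not w0 R w3.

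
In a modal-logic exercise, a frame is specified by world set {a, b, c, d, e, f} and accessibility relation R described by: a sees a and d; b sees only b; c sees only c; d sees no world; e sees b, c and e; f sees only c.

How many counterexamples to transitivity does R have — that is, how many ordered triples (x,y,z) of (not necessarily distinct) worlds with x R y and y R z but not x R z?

0

R is transitive; there are no such tuples.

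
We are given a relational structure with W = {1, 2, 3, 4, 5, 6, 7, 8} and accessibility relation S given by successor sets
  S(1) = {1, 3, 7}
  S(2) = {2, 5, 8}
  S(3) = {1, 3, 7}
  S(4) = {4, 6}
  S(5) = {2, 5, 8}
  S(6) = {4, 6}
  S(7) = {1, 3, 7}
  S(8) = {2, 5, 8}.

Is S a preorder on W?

Reflexive: yes — every world is S-related to itself.
Transitive: yes — every two-step S-path is closed by a direct edge.
So S is a preorder.

Yes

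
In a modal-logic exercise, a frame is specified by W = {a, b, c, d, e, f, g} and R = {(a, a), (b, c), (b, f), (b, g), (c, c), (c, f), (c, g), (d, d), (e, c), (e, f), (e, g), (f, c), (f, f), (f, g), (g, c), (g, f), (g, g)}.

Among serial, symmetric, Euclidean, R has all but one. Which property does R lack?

Serial: yes — every world has a successor (e.g. a R a).
Symmetric: no — b R c but not c R b.
Euclidean: yes — any two successors of a common world are R-related.
Only symmetric fails.

symmetric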